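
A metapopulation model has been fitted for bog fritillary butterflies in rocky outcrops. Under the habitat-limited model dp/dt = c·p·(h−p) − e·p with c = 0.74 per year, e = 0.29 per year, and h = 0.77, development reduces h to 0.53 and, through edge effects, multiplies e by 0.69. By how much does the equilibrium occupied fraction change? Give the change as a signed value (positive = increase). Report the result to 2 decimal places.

-0.12

Before: p* = h − e/c = 0.77 − 0.29/0.74 = 0.77 − 0.3919 = 0.3781.
After: c = 0.74, e = 0.2001, h = 0.53; p* = 0.53 − 0.2001/0.74 = 0.2596.
Δp* = 0.2596 − 0.3781 = -0.1185.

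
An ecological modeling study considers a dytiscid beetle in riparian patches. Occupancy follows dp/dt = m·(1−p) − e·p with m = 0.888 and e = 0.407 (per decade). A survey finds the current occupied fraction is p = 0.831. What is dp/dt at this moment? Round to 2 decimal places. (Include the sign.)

Colonization term: m·(1−p) = 0.888×0.1690 = 0.15007.
Extinction term: e·p = 0.33822.
dp/dt = 0.15007 − 0.33822 = -0.18814.

-0.19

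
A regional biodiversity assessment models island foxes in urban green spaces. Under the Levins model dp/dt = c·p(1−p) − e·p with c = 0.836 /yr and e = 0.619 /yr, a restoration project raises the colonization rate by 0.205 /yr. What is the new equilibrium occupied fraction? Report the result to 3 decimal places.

Before: p* = 1 − 0.619/0.836 = 0.2596.
After the change, c = 1.041, e = 0.619, so p* = 1 − 0.619/1.041 = 0.4054.

0.405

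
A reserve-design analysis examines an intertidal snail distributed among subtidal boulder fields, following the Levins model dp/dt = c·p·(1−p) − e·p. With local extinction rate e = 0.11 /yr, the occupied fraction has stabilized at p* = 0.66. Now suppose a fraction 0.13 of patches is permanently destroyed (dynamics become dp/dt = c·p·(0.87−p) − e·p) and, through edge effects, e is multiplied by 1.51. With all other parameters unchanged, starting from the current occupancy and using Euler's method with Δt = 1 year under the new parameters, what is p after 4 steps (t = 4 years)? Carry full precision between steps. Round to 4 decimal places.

0.4886

Balance c(1−p*) = e gives c = e/(1 − 0.66000) = 0.11/0.34000 = 0.32353.
Starting from p₀ = 0.66000; update p ← p + (dp/dt)·Δt with the new parameters.
  1  |  dp/dt·Δt = -0.064785  |  p_1 = 0.595215
  2  |  dp/dt·Δt = -0.045950  |  p_2 = 0.549265
  3  |  dp/dt·Δt = -0.034237  |  p_3 = 0.515028
  4  |  dp/dt·Δt = -0.026398  |  p_4 = 0.488630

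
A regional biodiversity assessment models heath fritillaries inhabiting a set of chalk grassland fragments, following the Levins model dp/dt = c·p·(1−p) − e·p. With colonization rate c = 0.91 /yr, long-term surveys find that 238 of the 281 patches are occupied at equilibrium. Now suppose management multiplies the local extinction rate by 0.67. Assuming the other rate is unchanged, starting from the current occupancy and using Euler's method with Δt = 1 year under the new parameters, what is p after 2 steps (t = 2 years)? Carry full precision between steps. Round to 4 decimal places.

0.8952

Observed p* = 238/281 = 0.84698.
Balance c(1−p*) = e gives e = 0.91×(1 − 0.84698) = 0.13925.
Starting from p₀ = 0.84698; update p ← p + (dp/dt)·Δt with the new parameters.
step 1: Δp = +0.03892, p = 0.88590
step 2: Δp = +0.00933, p = 0.89523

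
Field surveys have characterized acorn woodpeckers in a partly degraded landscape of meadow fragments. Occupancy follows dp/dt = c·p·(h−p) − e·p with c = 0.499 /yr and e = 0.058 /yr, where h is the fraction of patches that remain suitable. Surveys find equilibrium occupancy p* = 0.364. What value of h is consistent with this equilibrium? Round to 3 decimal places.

0.480

At equilibrium c(h−p*) = e, so h = p* + e/c.
h = 0.364 + 0.058/0.499 = 0.364 + 0.1162 = 0.4802.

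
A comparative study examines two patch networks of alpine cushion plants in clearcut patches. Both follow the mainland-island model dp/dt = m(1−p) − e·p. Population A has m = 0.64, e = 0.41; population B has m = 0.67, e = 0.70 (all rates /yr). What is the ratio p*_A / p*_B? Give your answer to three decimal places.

1.246

A: p*_A = m/(m+e) = 0.64/1.0500 = 0.6095.
B: p*_B = 0.67/1.3700 = 0.4891.
p*_A / p*_B = 0.6095/0.4891 = 1.2463.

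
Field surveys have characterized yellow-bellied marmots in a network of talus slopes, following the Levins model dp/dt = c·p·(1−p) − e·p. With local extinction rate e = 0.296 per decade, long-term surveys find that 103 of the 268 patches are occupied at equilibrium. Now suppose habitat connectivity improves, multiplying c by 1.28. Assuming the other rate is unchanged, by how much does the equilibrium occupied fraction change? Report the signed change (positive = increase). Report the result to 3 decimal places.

0.135

Observed p* = 103/268 = 0.38433.
Balance c(1−p*) = e gives c = e/(1 − 0.38433) = 0.296/0.61567 = 0.48078.
New p* = 1 − e/c = 1 − 0.29600/0.61540 = 0.51901.
Δp* = 0.51901 − 0.38433 = +0.13468.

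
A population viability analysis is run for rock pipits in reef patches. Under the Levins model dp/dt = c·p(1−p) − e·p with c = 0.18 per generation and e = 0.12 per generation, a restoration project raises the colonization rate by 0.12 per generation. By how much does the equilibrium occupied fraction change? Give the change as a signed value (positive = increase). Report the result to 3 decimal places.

Before: p* = 1 − 0.12/0.18 = 0.3333.
After the change, c = 0.3, e = 0.12, so p* = 1 − 0.12/0.3 = 0.6000.
Δp* = 0.6000 − 0.3333 = +0.2667.

0.267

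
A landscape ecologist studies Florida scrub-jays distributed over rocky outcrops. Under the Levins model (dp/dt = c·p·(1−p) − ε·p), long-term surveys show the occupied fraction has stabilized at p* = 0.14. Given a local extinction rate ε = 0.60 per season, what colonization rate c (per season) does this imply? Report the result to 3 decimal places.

At equilibrium c(1−p*) = ε, so c = ε/(1−p*).
c = 0.60/(1 − 0.14) = 0.60/0.8600 = 0.6977.

0.698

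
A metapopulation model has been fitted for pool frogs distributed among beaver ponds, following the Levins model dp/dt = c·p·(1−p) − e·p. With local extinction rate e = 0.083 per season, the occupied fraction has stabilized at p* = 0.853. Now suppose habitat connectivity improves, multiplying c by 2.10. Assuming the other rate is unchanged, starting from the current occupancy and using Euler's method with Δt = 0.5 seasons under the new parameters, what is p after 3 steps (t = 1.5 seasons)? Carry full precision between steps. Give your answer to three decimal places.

0.922

Balance c(1−p*) = e gives c = e/(1 − 0.85300) = 0.083/0.14700 = 0.56463.
Starting from p₀ = 0.85300; update p ← p + (dp/dt)·Δt with the new parameters.
p: 0.85300 → 0.89194  (Δp = +0.03894)
p: 0.89194 → 0.91207  (Δp = +0.02013)
p: 0.91207 → 0.92176  (Δp = +0.00970)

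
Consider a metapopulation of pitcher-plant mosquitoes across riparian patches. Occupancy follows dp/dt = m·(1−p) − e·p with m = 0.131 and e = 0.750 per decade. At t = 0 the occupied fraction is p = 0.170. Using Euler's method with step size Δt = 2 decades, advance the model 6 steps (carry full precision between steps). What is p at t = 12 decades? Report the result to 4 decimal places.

0.1529

Update rule: p ← p + [m·(1−p) − e·p]·Δt with Δt = 2.
step 1: Δp = -0.03754, p = 0.13246
step 2: Δp = +0.02861, p = 0.16107
step 3: Δp = -0.02180, p = 0.13927
step 4: Δp = +0.01661, p = 0.15588
step 5: Δp = -0.01266, p = 0.14322
step 6: Δp = +0.00964, p = 0.15287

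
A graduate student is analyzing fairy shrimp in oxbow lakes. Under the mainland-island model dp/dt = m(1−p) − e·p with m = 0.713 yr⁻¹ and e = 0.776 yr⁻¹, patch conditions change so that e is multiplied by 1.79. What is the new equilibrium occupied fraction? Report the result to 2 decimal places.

0.34

Before: p* = 0.713/(0.713+0.776) = 0.4788.
After: m = 0.713, e = 1.38904; p* = 0.713/2.1020 = 0.3392.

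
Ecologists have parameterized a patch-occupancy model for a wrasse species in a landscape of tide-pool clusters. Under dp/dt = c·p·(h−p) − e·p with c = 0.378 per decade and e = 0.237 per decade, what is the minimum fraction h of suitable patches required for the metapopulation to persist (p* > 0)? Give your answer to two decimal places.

p* = h − e/c is positive only when h > e/c.
h_min = e/c = 0.237/0.378 = 0.6270.

0.63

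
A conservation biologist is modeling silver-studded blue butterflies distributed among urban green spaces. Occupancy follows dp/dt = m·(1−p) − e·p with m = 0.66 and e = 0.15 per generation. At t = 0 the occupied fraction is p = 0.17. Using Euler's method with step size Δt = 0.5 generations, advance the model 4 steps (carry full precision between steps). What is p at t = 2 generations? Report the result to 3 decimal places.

Update rule: p ← p + [m·(1−p) − e·p]·Δt with Δt = 0.5.
p: 0.17000 → 0.43115  (Δp = +0.26115)
p: 0.43115 → 0.58653  (Δp = +0.15538)
p: 0.58653 → 0.67899  (Δp = +0.09245)
p: 0.67899 → 0.73400  (Δp = +0.05501)

0.734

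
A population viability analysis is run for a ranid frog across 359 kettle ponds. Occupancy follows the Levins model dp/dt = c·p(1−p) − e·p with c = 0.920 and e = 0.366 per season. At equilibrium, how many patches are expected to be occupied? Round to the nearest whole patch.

216

p* = 1 − e/c = 1 − 0.366/0.920 = 0.6022.
Expected occupied patches = N × p* = 359 × 0.6022 = 216.18 ≈ 216.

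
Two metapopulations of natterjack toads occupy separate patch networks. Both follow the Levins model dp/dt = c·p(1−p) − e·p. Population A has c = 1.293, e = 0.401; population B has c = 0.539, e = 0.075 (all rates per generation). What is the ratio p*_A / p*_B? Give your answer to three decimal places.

A: p*_A = 1 − 0.401/1.293 = 0.6899.
B: p*_B = 1 − 0.075/0.539 = 0.8609.
p*_A / p*_B = 0.6899/0.8609 = 0.8014.

0.801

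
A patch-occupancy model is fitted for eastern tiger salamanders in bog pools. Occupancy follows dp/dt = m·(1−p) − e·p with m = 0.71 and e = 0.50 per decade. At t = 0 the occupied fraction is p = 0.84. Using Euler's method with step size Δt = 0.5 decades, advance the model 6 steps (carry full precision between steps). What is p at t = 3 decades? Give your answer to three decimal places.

0.588

Update rule: p ← p + [m·(1−p) − e·p]·Δt with Δt = 0.5.
t = 0.5: p = 0.84000 + (-0.15320) = 0.68680
t = 1: p = 0.68680 + (-0.06051) = 0.62629
t = 1.5: p = 0.62629 + (-0.02390) = 0.60238
t = 2: p = 0.60238 + (-0.00944) = 0.59294
t = 2.5: p = 0.59294 + (-0.00373) = 0.58921
t = 3: p = 0.58921 + (-0.00147) = 0.58774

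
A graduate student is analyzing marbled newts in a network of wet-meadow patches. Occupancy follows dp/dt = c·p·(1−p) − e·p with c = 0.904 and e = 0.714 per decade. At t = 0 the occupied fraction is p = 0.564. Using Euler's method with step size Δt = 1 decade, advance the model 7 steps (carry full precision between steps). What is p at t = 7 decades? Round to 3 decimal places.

0.237

Update rule: p ← p + [c·p·(1−p) − e·p]·Δt with Δt = 1.
  1  |  dp/dt·Δt = -0.180399  |  p_1 = 0.383601
  2  |  dp/dt·Δt = -0.060139  |  p_2 = 0.323462
  3  |  dp/dt·Δt = -0.033126  |  p_3 = 0.290336
  4  |  dp/dt·Δt = -0.021039  |  p_4 = 0.269297
  5  |  dp/dt·Δt = -0.014393  |  p_5 = 0.254905
  6  |  dp/dt·Δt = -0.010307  |  p_6 = 0.244598
  7  |  dp/dt·Δt = -0.007611  |  p_7 = 0.236987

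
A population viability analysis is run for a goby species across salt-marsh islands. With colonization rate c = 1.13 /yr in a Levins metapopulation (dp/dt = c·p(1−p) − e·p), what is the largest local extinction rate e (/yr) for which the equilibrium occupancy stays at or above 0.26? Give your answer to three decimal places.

1 − e/c ≥ 0.26 ⇒ e ≤ c(1 − 0.26) = 1.13 × 0.7400.
e_max = 0.8362.

0.836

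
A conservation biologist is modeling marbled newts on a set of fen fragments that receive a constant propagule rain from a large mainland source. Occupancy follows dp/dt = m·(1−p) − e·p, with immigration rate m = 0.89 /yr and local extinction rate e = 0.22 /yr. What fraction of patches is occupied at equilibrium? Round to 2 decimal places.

Setting dp/dt = 0: m − m·p* = e·p*, so m = (m+e)·p*.
p* = m/(m+e) = 0.89/(0.89+0.22) = 0.89/1.1100 = 0.8018.

0.80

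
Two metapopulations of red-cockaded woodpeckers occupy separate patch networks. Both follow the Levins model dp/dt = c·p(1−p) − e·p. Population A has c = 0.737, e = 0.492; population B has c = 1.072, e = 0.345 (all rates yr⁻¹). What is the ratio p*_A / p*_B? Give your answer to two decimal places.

0.49

A: p*_A = 1 − 0.492/0.737 = 0.3324.
B: p*_B = 1 − 0.345/1.072 = 0.6782.
p*_A / p*_B = 0.3324/0.6782 = 0.4902.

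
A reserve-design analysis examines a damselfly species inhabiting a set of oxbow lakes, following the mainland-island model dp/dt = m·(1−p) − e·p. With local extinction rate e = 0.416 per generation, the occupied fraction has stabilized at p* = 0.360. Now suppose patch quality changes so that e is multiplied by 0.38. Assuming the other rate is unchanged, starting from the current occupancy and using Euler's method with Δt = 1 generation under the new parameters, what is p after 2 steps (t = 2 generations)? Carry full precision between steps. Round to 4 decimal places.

0.5093

Balance m(1−p*) = e·p* gives m = e·p*/(1−p*) = 0.416×0.36000/0.64000 = 0.23400.
Starting from p₀ = 0.36000; update p ← p + (dp/dt)·Δt with the new parameters.
step 1: Δp = +0.09285, p = 0.45285
step 2: Δp = +0.05645, p = 0.50930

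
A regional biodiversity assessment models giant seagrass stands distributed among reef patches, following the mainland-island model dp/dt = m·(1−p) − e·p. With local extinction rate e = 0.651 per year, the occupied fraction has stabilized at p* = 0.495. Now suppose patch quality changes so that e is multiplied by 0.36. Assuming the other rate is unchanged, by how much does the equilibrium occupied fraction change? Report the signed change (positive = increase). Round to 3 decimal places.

Balance m(1−p*) = e·p* gives m = e·p*/(1−p*) = 0.651×0.49500/0.50500 = 0.63811.
New p* = m/(m+e) = 0.63811/(0.63811+0.23436) = 0.73138.
Δp* = 0.73138 − 0.49500 = +0.23638.

0.236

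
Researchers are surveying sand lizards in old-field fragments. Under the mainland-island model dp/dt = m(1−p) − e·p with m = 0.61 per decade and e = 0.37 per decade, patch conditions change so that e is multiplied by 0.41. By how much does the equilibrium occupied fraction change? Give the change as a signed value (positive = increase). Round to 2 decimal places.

Before: p* = 0.61/(0.61+0.37) = 0.6224.
After: m = 0.61, e = 0.1517; p* = 0.61/0.7617 = 0.8008.
Δp* = 0.8008 − 0.6224 = +0.1784.

0.18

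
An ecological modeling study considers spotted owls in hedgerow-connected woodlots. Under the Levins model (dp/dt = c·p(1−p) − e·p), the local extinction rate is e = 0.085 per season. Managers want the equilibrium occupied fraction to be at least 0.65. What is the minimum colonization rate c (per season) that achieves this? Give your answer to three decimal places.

p* = 1 − e/c ≥ 0.65 requires e/c ≤ 0.3500, i.e. c ≥ e/0.3500.
c_min = 0.085/0.3500 = 0.2429.

0.243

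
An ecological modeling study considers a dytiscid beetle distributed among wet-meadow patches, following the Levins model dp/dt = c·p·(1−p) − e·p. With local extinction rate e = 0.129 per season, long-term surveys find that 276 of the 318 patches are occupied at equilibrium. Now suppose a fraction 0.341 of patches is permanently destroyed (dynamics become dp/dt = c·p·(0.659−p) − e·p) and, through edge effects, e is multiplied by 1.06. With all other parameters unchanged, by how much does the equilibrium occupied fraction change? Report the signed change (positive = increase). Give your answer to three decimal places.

Observed p* = 276/318 = 0.86792.
Balance c(1−p*) = e gives c = e/(1 − 0.86792) = 0.129/0.13208 = 0.97668.
New p* = 0.659 − e/c = 0.659 − 0.13674/0.97668 = 0.51900.
Δp* = 0.51900 − 0.86792 = -0.34892.

-0.349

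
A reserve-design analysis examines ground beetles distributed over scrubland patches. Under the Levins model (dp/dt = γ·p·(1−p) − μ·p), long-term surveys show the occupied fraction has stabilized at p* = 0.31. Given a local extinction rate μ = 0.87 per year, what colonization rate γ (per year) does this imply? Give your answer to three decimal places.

1.261

At equilibrium γ(1−p*) = μ, so γ = μ/(1−p*).
γ = 0.87/(1 − 0.31) = 0.87/0.6900 = 1.2609.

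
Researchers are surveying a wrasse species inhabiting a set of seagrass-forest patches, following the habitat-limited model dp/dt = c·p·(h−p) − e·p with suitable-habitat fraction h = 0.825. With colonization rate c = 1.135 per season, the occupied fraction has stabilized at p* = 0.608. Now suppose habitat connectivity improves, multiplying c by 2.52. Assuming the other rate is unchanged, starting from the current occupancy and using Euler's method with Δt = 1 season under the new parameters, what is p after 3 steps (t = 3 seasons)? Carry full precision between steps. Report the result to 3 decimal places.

0.837

Balance c(h−p*) = e gives e = 1.135×(0.825 − 0.60800) = 0.24629.
Starting from p₀ = 0.60800; update p ← p + (dp/dt)·Δt with the new parameters.
p: 0.60800 → 0.83562  (Δp = +0.22762)
p: 0.83562 → 0.60444  (Δp = -0.23118)
p: 0.60444 → 0.83688  (Δp = +0.23244)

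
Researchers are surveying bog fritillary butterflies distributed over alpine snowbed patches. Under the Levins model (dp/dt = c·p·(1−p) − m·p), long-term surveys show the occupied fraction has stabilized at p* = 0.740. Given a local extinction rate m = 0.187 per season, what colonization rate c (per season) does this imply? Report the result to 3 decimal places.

0.719

At equilibrium c(1−p*) = m, so c = m/(1−p*).
c = 0.187/(1 − 0.740) = 0.187/0.2600 = 0.7192.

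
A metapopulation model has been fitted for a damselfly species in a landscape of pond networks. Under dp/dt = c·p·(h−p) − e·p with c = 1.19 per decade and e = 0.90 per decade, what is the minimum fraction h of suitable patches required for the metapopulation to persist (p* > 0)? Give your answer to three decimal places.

p* = h − e/c is positive only when h > e/c.
h_min = e/c = 0.90/1.19 = 0.7563.

0.756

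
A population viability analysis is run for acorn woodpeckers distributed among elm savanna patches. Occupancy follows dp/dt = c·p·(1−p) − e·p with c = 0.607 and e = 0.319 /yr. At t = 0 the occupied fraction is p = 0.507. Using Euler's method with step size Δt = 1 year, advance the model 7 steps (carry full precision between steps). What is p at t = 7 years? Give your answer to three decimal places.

0.477

Update rule: p ← p + [c·p·(1−p) − e·p]·Δt with Δt = 1.
t = 1: p = 0.50700 + (-0.01001) = 0.49699
t = 2: p = 0.49699 + (-0.00679) = 0.49019
t = 3: p = 0.49019 + (-0.00468) = 0.48551
t = 4: p = 0.48551 + (-0.00326) = 0.48226
t = 5: p = 0.48226 + (-0.00228) = 0.47998
t = 6: p = 0.47998 + (-0.00161) = 0.47837
t = 7: p = 0.47837 + (-0.00113) = 0.47724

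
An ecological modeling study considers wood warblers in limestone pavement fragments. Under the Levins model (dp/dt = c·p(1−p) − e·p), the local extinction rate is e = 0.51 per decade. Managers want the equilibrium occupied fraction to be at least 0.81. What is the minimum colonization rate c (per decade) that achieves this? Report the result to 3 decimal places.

p* = 1 − e/c ≥ 0.81 requires e/c ≤ 0.1900, i.e. c ≥ e/0.1900.
c_min = 0.51/0.1900 = 2.6842.

2.684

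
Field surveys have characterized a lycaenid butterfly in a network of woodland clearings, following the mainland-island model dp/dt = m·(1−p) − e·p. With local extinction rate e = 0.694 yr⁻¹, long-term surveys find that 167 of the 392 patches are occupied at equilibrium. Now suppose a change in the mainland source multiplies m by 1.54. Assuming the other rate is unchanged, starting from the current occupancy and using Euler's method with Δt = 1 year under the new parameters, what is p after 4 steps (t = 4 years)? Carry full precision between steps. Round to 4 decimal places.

0.5273

Observed p* = 167/392 = 0.42602.
Balance m(1−p*) = e·p* gives m = e·p*/(1−p*) = 0.694×0.42602/0.57398 = 0.51510.
Starting from p₀ = 0.42602; update p ← p + (dp/dt)·Δt with the new parameters.
p: 0.42602 → 0.58568  (Δp = +0.15966)
p: 0.58568 → 0.50788  (Δp = -0.07779)
p: 0.50788 → 0.54579  (Δp = +0.03791)
p: 0.54579 → 0.52732  (Δp = -0.01847)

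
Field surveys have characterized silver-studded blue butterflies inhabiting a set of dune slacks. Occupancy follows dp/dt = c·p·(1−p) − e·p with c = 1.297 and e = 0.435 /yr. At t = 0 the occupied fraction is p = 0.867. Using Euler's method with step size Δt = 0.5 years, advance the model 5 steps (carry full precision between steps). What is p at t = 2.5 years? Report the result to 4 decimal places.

Update rule: p ← p + [c·p·(1−p) − e·p]·Δt with Δt = 0.5.
t = 0.5: p = 0.86700 + (-0.11379) = 0.75321
t = 1: p = 0.75321 + (-0.04328) = 0.70993
t = 1.5: p = 0.70993 + (-0.02087) = 0.68907
t = 2: p = 0.68907 + (-0.01093) = 0.67814
t = 2.5: p = 0.67814 + (-0.00595) = 0.67219

0.6722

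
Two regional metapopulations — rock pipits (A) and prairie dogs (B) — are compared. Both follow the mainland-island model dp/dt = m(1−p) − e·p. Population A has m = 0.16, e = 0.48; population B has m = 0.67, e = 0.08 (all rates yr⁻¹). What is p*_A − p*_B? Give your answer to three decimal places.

A: p*_A = m/(m+e) = 0.16/0.6400 = 0.2500.
B: p*_B = 0.67/0.7500 = 0.8933.
p*_A − p*_B = 0.2500 − 0.8933 = -0.6433.

-0.643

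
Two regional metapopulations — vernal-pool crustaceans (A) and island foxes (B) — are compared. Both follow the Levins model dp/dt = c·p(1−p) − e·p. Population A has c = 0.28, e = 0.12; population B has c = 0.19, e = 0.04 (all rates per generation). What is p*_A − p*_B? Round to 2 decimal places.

A: p*_A = 1 − 0.12/0.28 = 0.5714.
B: p*_B = 1 − 0.04/0.19 = 0.7895.
p*_A − p*_B = 0.5714 − 0.7895 = -0.2180.

-0.22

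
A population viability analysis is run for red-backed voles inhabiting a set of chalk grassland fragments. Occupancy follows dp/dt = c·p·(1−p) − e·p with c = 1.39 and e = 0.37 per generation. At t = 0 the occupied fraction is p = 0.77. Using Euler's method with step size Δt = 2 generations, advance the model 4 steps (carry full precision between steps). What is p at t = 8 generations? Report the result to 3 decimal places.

Update rule: p ← p + [c·p·(1−p) − e·p]·Δt with Δt = 2.
t = 2: p = 0.77000 + (-0.07746) = 0.69254
t = 4: p = 0.69254 + (+0.07946) = 0.77200
t = 6: p = 0.77200 + (-0.08196) = 0.69004
t = 8: p = 0.69004 + (+0.08397) = 0.77401

0.774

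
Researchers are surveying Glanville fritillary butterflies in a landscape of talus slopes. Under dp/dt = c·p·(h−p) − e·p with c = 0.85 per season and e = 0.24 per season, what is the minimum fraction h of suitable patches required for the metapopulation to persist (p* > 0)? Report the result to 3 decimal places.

p* = h − e/c is positive only when h > e/c.
h_min = e/c = 0.24/0.85 = 0.2824.

0.282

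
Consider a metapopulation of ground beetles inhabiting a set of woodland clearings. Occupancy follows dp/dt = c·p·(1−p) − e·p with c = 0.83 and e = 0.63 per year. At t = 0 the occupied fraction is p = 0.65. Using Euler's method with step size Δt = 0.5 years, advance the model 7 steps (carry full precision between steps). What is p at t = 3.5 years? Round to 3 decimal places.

Update rule: p ← p + [c·p·(1−p) − e·p]·Δt with Δt = 0.5.
step 1: Δp = -0.11034, p = 0.53966
step 2: Δp = -0.06690, p = 0.47277
step 3: Δp = -0.04548, p = 0.42729
step 4: Δp = -0.03304, p = 0.39425
step 5: Δp = -0.02508, p = 0.36917
step 6: Δp = -0.01964, p = 0.34953
step 7: Δp = -0.01575, p = 0.33378

0.334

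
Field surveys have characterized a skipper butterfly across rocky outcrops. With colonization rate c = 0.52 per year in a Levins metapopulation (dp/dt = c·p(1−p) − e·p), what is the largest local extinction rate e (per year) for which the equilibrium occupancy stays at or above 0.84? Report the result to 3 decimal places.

0.083

1 − e/c ≥ 0.84 ⇒ e ≤ c(1 − 0.84) = 0.52 × 0.1600.
e_max = 0.0832.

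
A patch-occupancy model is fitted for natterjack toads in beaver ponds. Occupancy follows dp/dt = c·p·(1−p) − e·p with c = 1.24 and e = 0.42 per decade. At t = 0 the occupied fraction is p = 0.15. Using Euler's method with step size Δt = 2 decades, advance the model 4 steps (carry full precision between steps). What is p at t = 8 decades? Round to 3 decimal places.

0.643

Update rule: p ← p + [c·p·(1−p) − e·p]·Δt with Δt = 2.
p: 0.15000 → 0.34020  (Δp = +0.19020)
p: 0.34020 → 0.61110  (Δp = +0.27090)
p: 0.61110 → 0.68716  (Δp = +0.07606)
p: 0.68716 → 0.64307  (Δp = -0.04409)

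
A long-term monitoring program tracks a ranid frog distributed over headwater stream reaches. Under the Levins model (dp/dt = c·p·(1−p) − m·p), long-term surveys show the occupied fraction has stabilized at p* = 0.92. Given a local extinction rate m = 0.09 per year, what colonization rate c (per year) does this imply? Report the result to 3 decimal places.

1.125

At equilibrium c(1−p*) = m, so c = m/(1−p*).
c = 0.09/(1 − 0.92) = 0.09/0.0800 = 1.1250.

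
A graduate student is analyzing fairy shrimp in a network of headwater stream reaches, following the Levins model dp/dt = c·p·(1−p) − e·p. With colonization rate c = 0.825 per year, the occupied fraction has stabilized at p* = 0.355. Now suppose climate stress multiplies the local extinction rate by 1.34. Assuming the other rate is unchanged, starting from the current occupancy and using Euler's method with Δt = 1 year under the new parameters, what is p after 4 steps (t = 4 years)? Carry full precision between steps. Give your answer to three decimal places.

Balance c(1−p*) = e gives e = 0.825×(1 − 0.35500) = 0.53212.
Starting from p₀ = 0.35500; update p ← p + (dp/dt)·Δt with the new parameters.
p: 0.35500 → 0.29077  (Δp = -0.06423)
p: 0.29077 → 0.25357  (Δp = -0.03720)
p: 0.25357 → 0.22891  (Δp = -0.02466)
p: 0.22891 → 0.21131  (Δp = -0.01760)

0.211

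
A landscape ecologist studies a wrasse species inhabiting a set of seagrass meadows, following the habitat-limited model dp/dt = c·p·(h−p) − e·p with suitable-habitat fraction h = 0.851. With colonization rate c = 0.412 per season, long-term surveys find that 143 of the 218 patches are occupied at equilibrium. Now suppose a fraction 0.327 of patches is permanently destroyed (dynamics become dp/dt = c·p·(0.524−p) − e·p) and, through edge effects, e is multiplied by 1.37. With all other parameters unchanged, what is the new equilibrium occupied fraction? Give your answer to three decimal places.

Observed p* = 143/218 = 0.65596.
Balance c(h−p*) = e gives e = 0.412×(0.851 − 0.65596) = 0.08036.
New p* = 0.524 − e/c = 0.524 − 0.11009/0.41200 = 0.25679.

0.257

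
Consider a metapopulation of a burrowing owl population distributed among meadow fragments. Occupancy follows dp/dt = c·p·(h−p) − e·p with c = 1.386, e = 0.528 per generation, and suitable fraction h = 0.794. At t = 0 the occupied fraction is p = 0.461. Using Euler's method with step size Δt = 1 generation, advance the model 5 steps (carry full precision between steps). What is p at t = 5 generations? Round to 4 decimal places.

Update rule: p ← p + [c·p·(h−p) − e·p]·Δt with Δt = 1.
p: 0.46100 → 0.43036  (Δp = -0.03064)
p: 0.43036 → 0.42003  (Δp = -0.01033)
p: 0.42003 → 0.41597  (Δp = -0.00407)
p: 0.41597 → 0.41428  (Δp = -0.00168)
p: 0.41428 → 0.41357  (Δp = -0.00071)

0.4136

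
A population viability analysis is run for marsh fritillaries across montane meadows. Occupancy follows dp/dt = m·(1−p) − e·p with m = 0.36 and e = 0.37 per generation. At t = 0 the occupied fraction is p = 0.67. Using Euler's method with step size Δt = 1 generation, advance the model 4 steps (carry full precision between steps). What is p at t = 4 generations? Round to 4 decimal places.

Update rule: p ← p + [m·(1−p) − e·p]·Δt with Δt = 1.
step 1: Δp = -0.12910, p = 0.54090
step 2: Δp = -0.03486, p = 0.50604
step 3: Δp = -0.00941, p = 0.49663
step 4: Δp = -0.00254, p = 0.49409

0.4941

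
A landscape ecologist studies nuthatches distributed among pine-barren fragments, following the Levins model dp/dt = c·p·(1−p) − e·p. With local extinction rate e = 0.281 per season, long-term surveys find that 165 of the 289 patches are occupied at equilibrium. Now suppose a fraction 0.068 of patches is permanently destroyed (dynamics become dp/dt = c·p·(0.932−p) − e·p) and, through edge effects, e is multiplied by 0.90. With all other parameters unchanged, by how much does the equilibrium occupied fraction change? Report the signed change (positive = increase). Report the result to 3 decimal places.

-0.025

Observed p* = 165/289 = 0.57093.
Balance c(1−p*) = e gives c = e/(1 − 0.57093) = 0.281/0.42907 = 0.65490.
New p* = 0.932 − e/c = 0.932 − 0.25290/0.65490 = 0.54583.
Δp* = 0.54583 − 0.57093 = -0.02510.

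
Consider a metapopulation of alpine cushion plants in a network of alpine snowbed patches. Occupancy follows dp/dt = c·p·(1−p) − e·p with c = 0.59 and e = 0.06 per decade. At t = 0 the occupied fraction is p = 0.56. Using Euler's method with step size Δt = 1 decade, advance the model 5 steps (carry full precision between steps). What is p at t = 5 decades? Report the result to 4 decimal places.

Update rule: p ← p + [c·p·(1−p) − e·p]·Δt with Δt = 1.
p: 0.56000 → 0.67178  (Δp = +0.11178)
p: 0.67178 → 0.76156  (Δp = +0.08978)
p: 0.76156 → 0.82300  (Δp = +0.06144)
p: 0.82300 → 0.85957  (Δp = +0.03656)
p: 0.85957 → 0.87921  (Δp = +0.01965)

0.8792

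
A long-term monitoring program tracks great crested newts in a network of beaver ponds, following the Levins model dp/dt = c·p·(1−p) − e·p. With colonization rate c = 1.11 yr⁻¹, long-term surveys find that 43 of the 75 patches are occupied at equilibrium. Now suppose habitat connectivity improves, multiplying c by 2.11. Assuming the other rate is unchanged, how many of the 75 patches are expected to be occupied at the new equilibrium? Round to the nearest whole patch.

Observed p* = 43/75 = 0.57333.
Balance c(1−p*) = e gives e = 1.11×(1 − 0.57333) = 0.47360.
New p* = 1 − e/c = 1 − 0.47360/2.34210 = 0.79779.
Expected occupied = 75 × 0.79779 = 59.83 ≈ 60.

60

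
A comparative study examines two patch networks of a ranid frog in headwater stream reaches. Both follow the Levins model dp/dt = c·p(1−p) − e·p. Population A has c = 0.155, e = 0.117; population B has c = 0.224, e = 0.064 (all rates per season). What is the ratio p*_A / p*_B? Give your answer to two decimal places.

0.34

A: p*_A = 1 − 0.117/0.155 = 0.2452.
B: p*_B = 1 − 0.064/0.224 = 0.7143.
p*_A / p*_B = 0.2452/0.7143 = 0.3432.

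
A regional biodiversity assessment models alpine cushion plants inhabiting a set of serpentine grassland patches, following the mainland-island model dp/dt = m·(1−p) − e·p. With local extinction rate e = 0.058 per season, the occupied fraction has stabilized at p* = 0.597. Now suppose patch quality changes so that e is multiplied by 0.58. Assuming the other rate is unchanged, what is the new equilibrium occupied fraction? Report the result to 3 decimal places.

0.719

Balance m(1−p*) = e·p* gives m = e·p*/(1−p*) = 0.058×0.59700/0.40300 = 0.08592.
New p* = m/(m+e) = 0.08592/(0.08592+0.03364) = 0.71863.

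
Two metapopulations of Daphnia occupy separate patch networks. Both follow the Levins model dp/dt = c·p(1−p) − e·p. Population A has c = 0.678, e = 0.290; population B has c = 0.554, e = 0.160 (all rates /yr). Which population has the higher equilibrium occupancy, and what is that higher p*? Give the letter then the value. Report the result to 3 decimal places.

B, 0.711

A: p*_A = 1 − 0.290/0.678 = 0.5723.
B: p*_B = 1 − 0.160/0.554 = 0.7112.
B is higher at 0.7112.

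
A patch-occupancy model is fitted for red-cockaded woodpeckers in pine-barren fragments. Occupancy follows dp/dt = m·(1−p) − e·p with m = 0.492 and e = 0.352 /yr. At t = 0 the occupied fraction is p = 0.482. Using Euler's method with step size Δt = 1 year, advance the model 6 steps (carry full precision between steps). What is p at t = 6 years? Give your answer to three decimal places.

Update rule: p ← p + [m·(1−p) − e·p]·Δt with Δt = 1.
p: 0.48200 → 0.56719  (Δp = +0.08519)
p: 0.56719 → 0.58048  (Δp = +0.01329)
p: 0.58048 → 0.58256  (Δp = +0.00207)
p: 0.58256 → 0.58288  (Δp = +0.00032)
p: 0.58288 → 0.58293  (Δp = +0.00005)
p: 0.58293 → 0.58294  (Δp = +0.00001)

0.583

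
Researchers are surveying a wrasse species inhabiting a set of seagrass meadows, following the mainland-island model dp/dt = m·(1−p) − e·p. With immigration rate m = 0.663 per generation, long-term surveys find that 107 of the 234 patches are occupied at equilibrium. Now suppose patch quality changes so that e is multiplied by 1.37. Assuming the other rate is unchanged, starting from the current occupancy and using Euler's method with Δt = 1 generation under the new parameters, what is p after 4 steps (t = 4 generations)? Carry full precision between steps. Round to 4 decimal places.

0.4039

Observed p* = 107/234 = 0.45726.
Balance m(1−p*) = e·p* gives e = m(1−p*)/p* = 0.663×0.54274/0.45726 = 0.78693.
Starting from p₀ = 0.45726; update p ← p + (dp/dt)·Δt with the new parameters.
step 1: Δp = -0.13314, p = 0.32413
step 2: Δp = +0.09867, p = 0.42279
step 3: Δp = -0.07312, p = 0.34967
step 4: Δp = +0.05419, p = 0.40386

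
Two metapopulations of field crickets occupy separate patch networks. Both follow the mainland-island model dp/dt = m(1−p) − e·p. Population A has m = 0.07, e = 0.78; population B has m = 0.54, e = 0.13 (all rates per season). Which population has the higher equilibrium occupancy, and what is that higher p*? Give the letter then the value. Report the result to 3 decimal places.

B, 0.806

A: p*_A = m/(m+e) = 0.07/0.8500 = 0.0824.
B: p*_B = 0.54/0.6700 = 0.8060.
B is higher at 0.8060.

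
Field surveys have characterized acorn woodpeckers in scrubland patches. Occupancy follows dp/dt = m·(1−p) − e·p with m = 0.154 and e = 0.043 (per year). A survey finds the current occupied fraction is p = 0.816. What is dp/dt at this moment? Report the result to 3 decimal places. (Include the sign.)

Colonization term: m·(1−p) = 0.154×0.1840 = 0.02834.
Extinction term: e·p = 0.03509.
dp/dt = 0.02834 − 0.03509 = -0.00675.

-0.007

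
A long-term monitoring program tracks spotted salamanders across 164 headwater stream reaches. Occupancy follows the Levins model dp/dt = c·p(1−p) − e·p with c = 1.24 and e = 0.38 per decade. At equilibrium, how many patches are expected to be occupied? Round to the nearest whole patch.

114

p* = 1 − e/c = 1 − 0.38/1.24 = 0.6935.
Expected occupied patches = N × p* = 164 × 0.6935 = 113.74 ≈ 114.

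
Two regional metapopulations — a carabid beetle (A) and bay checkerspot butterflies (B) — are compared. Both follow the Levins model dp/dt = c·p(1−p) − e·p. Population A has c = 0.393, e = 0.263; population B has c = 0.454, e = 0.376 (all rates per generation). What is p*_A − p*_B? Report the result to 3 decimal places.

0.159

A: p*_A = 1 − 0.263/0.393 = 0.3308.
B: p*_B = 1 − 0.376/0.454 = 0.1718.
p*_A − p*_B = 0.3308 − 0.1718 = 0.1590.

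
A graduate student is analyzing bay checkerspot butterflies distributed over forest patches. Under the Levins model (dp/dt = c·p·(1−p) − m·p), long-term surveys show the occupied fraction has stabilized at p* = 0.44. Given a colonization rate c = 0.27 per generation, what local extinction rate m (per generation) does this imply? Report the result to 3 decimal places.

At equilibrium c(1−p*) = m.
m = 0.27 × (1 − 0.44) = 0.27 × 0.5600 = 0.1512.

0.151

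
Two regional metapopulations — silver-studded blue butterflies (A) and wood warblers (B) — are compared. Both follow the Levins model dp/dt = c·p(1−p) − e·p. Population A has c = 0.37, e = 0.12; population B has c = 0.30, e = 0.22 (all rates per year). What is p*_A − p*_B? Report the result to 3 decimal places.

A: p*_A = 1 − 0.12/0.37 = 0.6757.
B: p*_B = 1 − 0.22/0.30 = 0.2667.
p*_A − p*_B = 0.6757 − 0.2667 = 0.4090.

0.409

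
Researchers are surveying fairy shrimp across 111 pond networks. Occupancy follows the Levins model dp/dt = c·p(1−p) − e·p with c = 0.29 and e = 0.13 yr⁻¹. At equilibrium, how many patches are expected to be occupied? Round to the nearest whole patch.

61

p* = 1 − e/c = 1 − 0.13/0.29 = 0.5517.
Expected occupied patches = N × p* = 111 × 0.5517 = 61.24 ≈ 61.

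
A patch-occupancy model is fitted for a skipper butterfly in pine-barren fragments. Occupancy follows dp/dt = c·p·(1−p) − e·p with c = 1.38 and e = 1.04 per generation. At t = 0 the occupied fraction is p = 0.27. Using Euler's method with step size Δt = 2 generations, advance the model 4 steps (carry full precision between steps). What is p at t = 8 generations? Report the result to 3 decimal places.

Update rule: p ← p + [c·p·(1−p) − e·p]·Δt with Δt = 2.
p: 0.27000 → 0.25240  (Δp = -0.01760)
p: 0.25240 → 0.24820  (Δp = -0.00419)
p: 0.24820 → 0.24695  (Δp = -0.00125)
p: 0.24695 → 0.24656  (Δp = -0.00039)

0.247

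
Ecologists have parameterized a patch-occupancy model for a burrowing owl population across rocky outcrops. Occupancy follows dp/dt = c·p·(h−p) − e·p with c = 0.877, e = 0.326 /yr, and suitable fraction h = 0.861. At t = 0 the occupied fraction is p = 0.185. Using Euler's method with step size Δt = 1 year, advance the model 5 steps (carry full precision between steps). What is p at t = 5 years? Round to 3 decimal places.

Update rule: p ← p + [c·p·(h−p) − e·p]·Δt with Δt = 1.
step 1: Δp = +0.04937, p = 0.23437
step 2: Δp = +0.05239, p = 0.28676
step 3: Δp = +0.05093, p = 0.33769
step 4: Δp = +0.04489, p = 0.38259
step 5: Δp = +0.03580, p = 0.41838

0.418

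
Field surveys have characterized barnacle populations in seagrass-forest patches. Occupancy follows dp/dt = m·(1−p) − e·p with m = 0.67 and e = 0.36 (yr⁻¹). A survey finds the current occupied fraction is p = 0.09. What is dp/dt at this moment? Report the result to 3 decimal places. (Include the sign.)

0.577

Colonization term: m·(1−p) = 0.67×0.9100 = 0.60970.
Extinction term: e·p = 0.03240.
dp/dt = 0.60970 − 0.03240 = 0.57730.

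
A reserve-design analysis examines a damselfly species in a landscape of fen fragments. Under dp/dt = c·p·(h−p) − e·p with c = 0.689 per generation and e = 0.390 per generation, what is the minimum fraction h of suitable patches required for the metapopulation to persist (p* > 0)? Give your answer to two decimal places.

p* = h − e/c is positive only when h > e/c.
h_min = e/c = 0.390/0.689 = 0.5660.

0.57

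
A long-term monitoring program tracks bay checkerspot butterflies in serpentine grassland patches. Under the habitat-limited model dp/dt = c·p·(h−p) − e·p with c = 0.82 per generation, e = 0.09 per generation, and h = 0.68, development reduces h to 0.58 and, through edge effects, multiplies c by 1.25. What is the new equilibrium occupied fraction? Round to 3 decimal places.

0.492

Before: p* = h − e/c = 0.68 − 0.09/0.82 = 0.68 − 0.1098 = 0.5702.
After: c = 1.025, e = 0.09, h = 0.58; p* = 0.58 − 0.09/1.025 = 0.4922.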